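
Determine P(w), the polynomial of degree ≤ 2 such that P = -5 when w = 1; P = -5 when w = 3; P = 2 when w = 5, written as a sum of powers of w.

Build the Lagrange basis polynomials:
L_0(w) = (w - 3)(w - 5) / [8] = (1/8)w^2 - w + 15/8
L_1(w) = (w - 1)(w - 5) / [-4] = -(1/4)w^2 + (3/2)w - 5/4
L_2(w) = (w - 1)(w - 3) / [8] = (1/8)w^2 - (1/2)w + 3/8
P(w) = (-5)·L_0 + (-5)·L_1 + 2·L_2
  (-5)·L_0(w) = -(5/8)w^2 + 5w - 75/8
  (-5)·L_1(w) = (5/4)w^2 - (15/2)w + 25/4
  2·L_2(w) = (1/4)w^2 - w + 3/4
Adding term by term: (7/8)w^2 - (7/2)w - 19/8

P(w) = (7/8)w^2 - (7/2)w - 19/8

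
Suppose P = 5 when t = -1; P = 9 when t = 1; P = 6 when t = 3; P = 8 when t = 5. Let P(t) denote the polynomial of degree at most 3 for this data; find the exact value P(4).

45/8

L_0(4) = (3)·(1)·(-1)/[(-2)·(-4)·(-6)] = 1/16
L_1(4) = (5)·(1)·(-1)/[(2)·(-2)·(-4)] = -5/16
L_2(4) = (5)·(3)·(-1)/[(4)·(2)·(-2)] = 15/16
L_3(4) = (5)·(3)·(1)/[(6)·(4)·(2)] = 5/16
Sum: 5·(1/16) + 9·(-5/16) + 6·(15/16) + 8·(5/16) = 45/8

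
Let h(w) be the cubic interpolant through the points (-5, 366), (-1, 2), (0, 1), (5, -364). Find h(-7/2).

981/8

Using Newton's divided-difference form:
h[-5,-1] = (2 - 366) / (-1 - (-5)) = -91
h[-1,0] = (1 - 2) / (0 - (-1)) = -1
h[0,5] = (-364 - 1) / (5 - 0) = -73
h[-5,-1,0] = (-1 - (-91)) / (0 - (-5)) = 18
h[-1,0,5] = (-73 - (-1)) / (5 - (-1)) = -12
h[-5,-1,0,5] = (-12 - 18) / (5 - (-5)) = -3
h(-7/2) = 366 + (-91)·(3/2) + 18·(3/2)·(-5/2) + (-3)·(3/2)·(-5/2)·(-7/2) = 981/8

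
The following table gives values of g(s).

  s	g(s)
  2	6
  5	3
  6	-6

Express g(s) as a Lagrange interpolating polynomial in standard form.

g(s) = -2s^2 + 13s - 12

Build the Lagrange basis polynomials:
L_0(s) = (s - 5)(s - 6) / [12] = (1/12)s^2 - (11/12)s + 5/2
L_1(s) = (s - 2)(s - 6) / [-3] = -(1/3)s^2 + (8/3)s - 4
L_2(s) = (s - 2)(s - 5) / [4] = (1/4)s^2 - (7/4)s + 5/2
g(s) = 6·L_0 + 3·L_1 + (-6)·L_2
  6·L_0(s) = (1/2)s^2 - (11/2)s + 15
  3·L_1(s) = -s^2 + 8s - 12
  (-6)·L_2(s) = -(3/2)s^2 + (21/2)s - 15
Adding term by term: -2s^2 + 13s - 12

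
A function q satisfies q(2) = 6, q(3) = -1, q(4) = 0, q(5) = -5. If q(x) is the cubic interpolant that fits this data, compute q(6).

-30

L_0(6) = (3)·(2)·(1)/[(-1)·(-2)·(-3)] = -1
L_1(6) = (4)·(2)·(1)/[(1)·(-1)·(-2)] = 4
L_2(6) = (4)·(3)·(1)/[(2)·(1)·(-1)] = -6
L_3(6) = (4)·(3)·(2)/[(3)·(2)·(1)] = 4
Sum: 6·(-1) + (-1)·(4) + 0 + (-5)·(4) = -30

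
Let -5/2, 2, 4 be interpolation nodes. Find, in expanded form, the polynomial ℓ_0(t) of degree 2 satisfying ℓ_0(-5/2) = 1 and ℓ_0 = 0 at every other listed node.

ℓ_0(t) = (4/117)t^2 - (8/39)t + 32/117

ℓ_0(t) = (t - 2)(t - 4) / [(-9/2)·(-13/2)]
       = (t^2 - 6t + 8) / (117/4)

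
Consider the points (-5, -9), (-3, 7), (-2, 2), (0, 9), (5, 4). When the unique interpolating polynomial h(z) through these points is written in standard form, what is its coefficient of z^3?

-73/168

Build the Lagrange basis polynomials:
L_0(z) = (z + 3)(z + 2)z(z - 5) / [300] = (1/300)z^4 - (19/300)z^2 - (1/10)z
L_1(z) = (z + 5)(z + 2)z(z - 5) / [-48] = -(1/48)z^4 - (1/24)z^3 + (25/48)z^2 + (25/24)z
L_2(z) = (z + 5)(z + 3)z(z - 5) / [42] = (1/42)z^4 + (1/14)z^3 - (25/42)z^2 - (25/14)z
L_3(z) = (z + 5)(z + 3)(z + 2)(z - 5) / [-150] = -(1/150)z^4 - (1/30)z^3 + (19/150)z^2 + (5/6)z + 1
L_4(z) = (z + 5)(z + 3)(z + 2)z / [2800] = (1/2800)z^4 + (1/280)z^3 + (31/2800)z^2 + (3/280)z
h(z) = (-9)·L_0 + 7·L_1 + 2·L_2 + 9·L_3 + 4·L_4
Only the coefficient of z^3 is needed; take it from each L_i and combine:
(-9)·(0) + 7·(-1/24) + 2·(1/14) + 9·(-1/30) + 4·(1/280) = -73/168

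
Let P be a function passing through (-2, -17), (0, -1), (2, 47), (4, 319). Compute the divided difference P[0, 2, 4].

28

P[0,2] = (47 - (-1)) / (2 - 0) = 24
P[2,4] = (319 - 47) / (4 - 2) = 136
P[0,2,4] = (136 - 24) / (4 - 0) = 28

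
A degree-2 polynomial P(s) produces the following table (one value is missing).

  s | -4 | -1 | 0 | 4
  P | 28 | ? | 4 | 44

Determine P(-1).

4

The 3 known values determine P uniquely (degree ≤ 2).
L_0(-1) = (-1)·(-5)/[(-4)·(-8)] = 5/32
L_1(-1) = (3)·(-5)/[(4)·(-4)] = 15/16
L_2(-1) = (3)·(-1)/[(8)·(4)] = -3/32
Sum: 28·(5/32) + 4·(15/16) + 44·(-3/32) = 4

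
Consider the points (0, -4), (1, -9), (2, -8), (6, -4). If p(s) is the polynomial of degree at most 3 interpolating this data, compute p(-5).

L_0(-5) = (-6)·(-7)·(-11)/[(-1)·(-2)·(-6)] = 77/2
L_1(-5) = (-5)·(-7)·(-11)/[(1)·(-1)·(-5)] = -77
L_2(-5) = (-5)·(-6)·(-11)/[(2)·(1)·(-4)] = 165/4
L_3(-5) = (-5)·(-6)·(-7)/[(6)·(5)·(4)] = -7/4
Sum: (-4)·(77/2) + (-9)·(-77) + (-8)·(165/4) + (-4)·(-7/4) = 216

216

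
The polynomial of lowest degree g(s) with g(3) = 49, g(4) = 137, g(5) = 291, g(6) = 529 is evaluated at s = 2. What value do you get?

9

Evaluate each Lagrange basis at s = 2:
L_0(2) = (-2)·(-3)·(-4)/[(-1)·(-2)·(-3)] = 4
L_1(2) = (-1)·(-3)·(-4)/[(1)·(-1)·(-2)] = -6
L_2(2) = (-1)·(-2)·(-4)/[(2)·(1)·(-1)] = 4
L_3(2) = (-1)·(-2)·(-3)/[(3)·(2)·(1)] = -1
Sum: 49·(4) + 137·(-6) + 291·(4) + 529·(-1) = 9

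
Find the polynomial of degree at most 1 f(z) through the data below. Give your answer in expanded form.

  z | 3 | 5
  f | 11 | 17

f(z) = 3z + 2

Build the Lagrange basis polynomials:
L_0(z) = (z - 5) / [-2] = -(1/2)z + 5/2
L_1(z) = (z - 3) / [2] = (1/2)z - 3/2
f(z) = 11·L_0 + 17·L_1
  11·L_0(z) = -(11/2)z + 55/2
  17·L_1(z) = (17/2)z - 51/2
Adding term by term: 3z + 2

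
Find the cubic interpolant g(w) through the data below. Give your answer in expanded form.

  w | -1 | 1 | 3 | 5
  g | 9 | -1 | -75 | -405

L_0(w) = (w - 1)(w - 3)(w - 5) / [-48] = -(1/48)w^3 + (3/16)w^2 - (23/48)w + 5/16
L_1(w) = (w + 1)(w - 3)(w - 5) / [16] = (1/16)w^3 - (7/16)w^2 + (7/16)w + 15/16
L_2(w) = (w + 1)(w - 1)(w - 5) / [-16] = -(1/16)w^3 + (5/16)w^2 + (1/16)w - 5/16
L_3(w) = (w + 1)(w - 1)(w - 3) / [48] = (1/48)w^3 - (1/16)w^2 - (1/48)w + 1/16
g(w) = 9·L_0 + (-1)·L_1 + (-75)·L_2 + (-405)·L_3
  9·L_0(w) = -(3/16)w^3 + (27/16)w^2 - (69/16)w + 45/16
  (-1)·L_1(w) = -(1/16)w^3 + (7/16)w^2 - (7/16)w - 15/16
  (-75)·L_2(w) = (75/16)w^3 - (375/16)w^2 - (75/16)w + 375/16
  (-405)·L_3(w) = -(135/16)w^3 + (405/16)w^2 + (135/16)w - 405/16
Adding term by term: -4w^3 + 4w^2 - w

g(w) = -4w^3 + 4w^2 - w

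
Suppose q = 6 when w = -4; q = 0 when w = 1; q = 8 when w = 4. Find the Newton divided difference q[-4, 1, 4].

q[-4,1] = (0 - 6) / (1 - (-4)) = -6/5
q[1,4] = (8 - 0) / (4 - 1) = 8/3
q[-4,1,4] = (8/3 - (-6/5)) / (4 - (-4)) = 29/60

29/60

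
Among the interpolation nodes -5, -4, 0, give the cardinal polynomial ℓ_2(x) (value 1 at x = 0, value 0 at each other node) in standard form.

ℓ_2(x) = (1/20)x^2 + (9/20)x + 1

ℓ_2(x) = (x + 5)(x + 4) / [(5)·(4)]
       = (x^2 + 9x + 20) / (20)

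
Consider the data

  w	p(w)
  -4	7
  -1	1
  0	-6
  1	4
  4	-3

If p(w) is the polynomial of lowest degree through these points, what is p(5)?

Using Newton's divided-difference form:
p[-4,-1] = (1 - 7) / (-1 - (-4)) = -2
p[-1,0] = (-6 - 1) / (0 - (-1)) = -7
p[0,1] = (4 - (-6)) / (1 - 0) = 10
p[1,4] = (-3 - 4) / (4 - 1) = -7/3
p[-4,-1,0] = (-7 - (-2)) / (0 - (-4)) = -5/4
p[-1,0,1] = (10 - (-7)) / (1 - (-1)) = 17/2
p[0,1,4] = (-7/3 - 10) / (4 - 0) = -37/12
p[-4,-1,0,1] = (17/2 - (-5/4)) / (1 - (-4)) = 39/20
p[-1,0,1,4] = (-37/12 - 17/2) / (4 - (-1)) = -139/60
p[-4,-1,0,1,4] = (-139/60 - 39/20) / (4 - (-4)) = -8/15
p(5) = 7 + (-2)·(9) + (-5/4)·(9)·(6) + (39/20)·(9)·(6)·(5) + (-8/15)·(9)·(6)·(5)·(4) = -128

-128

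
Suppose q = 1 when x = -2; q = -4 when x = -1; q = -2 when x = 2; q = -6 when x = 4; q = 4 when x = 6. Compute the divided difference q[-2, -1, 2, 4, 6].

q[-2,-1] = (-4 - 1) / (-1 - (-2)) = -5
q[-1,2] = (-2 - (-4)) / (2 - (-1)) = 2/3
q[2,4] = (-6 - (-2)) / (4 - 2) = -2
q[4,6] = (4 - (-6)) / (6 - 4) = 5
q[-2,-1,2] = (2/3 - (-5)) / (2 - (-2)) = 17/12
q[-1,2,4] = (-2 - 2/3) / (4 - (-1)) = -8/15
q[2,4,6] = (5 - (-2)) / (6 - 2) = 7/4
q[-2,-1,2,4] = (-8/15 - 17/12) / (4 - (-2)) = -13/40
q[-1,2,4,6] = (7/4 - (-8/15)) / (6 - (-1)) = 137/420
q[-2,-1,2,4,6] = (137/420 - (-13/40)) / (6 - (-2)) = 547/6720

547/6720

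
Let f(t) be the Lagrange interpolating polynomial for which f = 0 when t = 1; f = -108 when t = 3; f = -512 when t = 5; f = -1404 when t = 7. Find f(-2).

27

Evaluate each Lagrange basis at t = -2:
L_0(-2) = (-5)·(-7)·(-9)/[(-2)·(-4)·(-6)] = 105/16
L_1(-2) = (-3)·(-7)·(-9)/[(2)·(-2)·(-4)] = -189/16
L_2(-2) = (-3)·(-5)·(-9)/[(4)·(2)·(-2)] = 135/16
L_3(-2) = (-3)·(-5)·(-7)/[(6)·(4)·(2)] = -35/16
Sum: 0 + (-108)·(-189/16) + (-512)·(135/16) + (-1404)·(-35/16) = 27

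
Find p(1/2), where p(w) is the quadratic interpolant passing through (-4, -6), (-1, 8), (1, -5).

Evaluate each Lagrange basis at w = 1/2:
L_0(1/2) = (3/2)·(-1/2)/[(-3)·(-5)] = -1/20
L_1(1/2) = (9/2)·(-1/2)/[(3)·(-2)] = 3/8
L_2(1/2) = (9/2)·(3/2)/[(5)·(2)] = 27/40
Sum: (-6)·(-1/20) + 8·(3/8) + (-5)·(27/40) = -3/40

-3/40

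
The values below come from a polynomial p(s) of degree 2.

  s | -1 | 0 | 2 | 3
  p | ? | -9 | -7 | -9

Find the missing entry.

-13

The 3 known values determine p uniquely (degree ≤ 2).
Evaluate each Lagrange basis at s = -1:
L_0(-1) = (-3)·(-4)/[(-2)·(-3)] = 2
L_1(-1) = (-1)·(-4)/[(2)·(-1)] = -2
L_2(-1) = (-1)·(-3)/[(3)·(1)] = 1
Sum: (-9)·(2) + (-7)·(-2) + (-9)·(1) = -13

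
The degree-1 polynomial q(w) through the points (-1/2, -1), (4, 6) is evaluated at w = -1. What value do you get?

-16/9

L_0(-1) = (-5)/[(-9/2)] = 10/9
L_1(-1) = (-1/2)/[(9/2)] = -1/9
Sum: (-1)·(10/9) + 6·(-1/9) = -16/9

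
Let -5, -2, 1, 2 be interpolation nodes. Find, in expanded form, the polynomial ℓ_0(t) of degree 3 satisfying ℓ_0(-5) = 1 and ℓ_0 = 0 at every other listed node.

ℓ_0(t) = (t + 2)(t - 1)(t - 2) / [(-3)·(-6)·(-7)]
       = (t^3 - t^2 - 4t + 4) / (-126)

ℓ_0(t) = -(1/126)t^3 + (1/126)t^2 + (2/63)t - 2/63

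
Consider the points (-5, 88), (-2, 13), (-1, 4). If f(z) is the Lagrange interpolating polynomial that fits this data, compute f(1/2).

L_0(1/2) = (5/2)·(3/2)/[(-3)·(-4)] = 5/16
L_1(1/2) = (11/2)·(3/2)/[(3)·(-1)] = -11/4
L_2(1/2) = (11/2)·(5/2)/[(4)·(1)] = 55/16
Sum: 88·(5/16) + 13·(-11/4) + 4·(55/16) = 11/2

11/2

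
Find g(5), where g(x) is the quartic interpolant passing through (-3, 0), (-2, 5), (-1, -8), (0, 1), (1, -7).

-3754

Using Newton's divided-difference form:
g[-3,-2] = (5 - 0) / (-2 - (-3)) = 5
g[-2,-1] = (-8 - 5) / (-1 - (-2)) = -13
g[-1,0] = (1 - (-8)) / (0 - (-1)) = 9
g[0,1] = (-7 - 1) / (1 - 0) = -8
g[-3,-2,-1] = (-13 - 5) / (-1 - (-3)) = -9
g[-2,-1,0] = (9 - (-13)) / (0 - (-2)) = 11
g[-1,0,1] = (-8 - 9) / (1 - (-1)) = -17/2
g[-3,-2,-1,0] = (11 - (-9)) / (0 - (-3)) = 20/3
g[-2,-1,0,1] = (-17/2 - 11) / (1 - (-2)) = -13/2
g[-3,-2,-1,0,1] = (-13/2 - 20/3) / (1 - (-3)) = -79/24
g(5) = 0 + 5·(8) + (-9)·(8)·(7) + (20/3)·(8)·(7)·(6) + (-79/24)·(8)·(7)·(6)·(5) = -3754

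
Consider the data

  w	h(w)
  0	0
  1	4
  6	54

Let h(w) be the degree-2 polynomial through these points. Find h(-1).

-2

Evaluate each Lagrange basis at w = -1:
L_0(-1) = (-2)·(-7)/[(-1)·(-6)] = 7/3
L_1(-1) = (-1)·(-7)/[(1)·(-5)] = -7/5
L_2(-1) = (-1)·(-2)/[(6)·(5)] = 1/15
Sum: 0 + 4·(-7/5) + 54·(1/15) = -2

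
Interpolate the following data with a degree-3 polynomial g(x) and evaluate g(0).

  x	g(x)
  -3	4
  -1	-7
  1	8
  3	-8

13/16

Using Newton's divided-difference form:
g[-3,-1] = (-7 - 4) / (-1 - (-3)) = -11/2
g[-1,1] = (8 - (-7)) / (1 - (-1)) = 15/2
g[1,3] = (-8 - 8) / (3 - 1) = -8
g[-3,-1,1] = (15/2 - (-11/2)) / (1 - (-3)) = 13/4
g[-1,1,3] = (-8 - 15/2) / (3 - (-1)) = -31/8
g[-3,-1,1,3] = (-31/8 - 13/4) / (3 - (-3)) = -19/16
g(0) = 4 + (-11/2)·(3) + (13/4)·(3)·(1) + (-19/16)·(3)·(1)·(-1) = 13/16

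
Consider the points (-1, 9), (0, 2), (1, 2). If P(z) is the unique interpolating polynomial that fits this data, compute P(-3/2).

Using Newton's divided-difference form:
P[-1,0] = (2 - 9) / (0 - (-1)) = -7
P[0,1] = (2 - 2) / (1 - 0) = 0
P[-1,0,1] = (0 - (-7)) / (1 - (-1)) = 7/2
P(-3/2) = 9 + (-7)·(-1/2) + (7/2)·(-1/2)·(-3/2) = 121/8

121/8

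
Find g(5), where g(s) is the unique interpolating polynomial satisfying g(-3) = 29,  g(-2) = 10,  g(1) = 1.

Evaluate each Lagrange basis at s = 5:
L_0(5) = (7)·(4)/[(-1)·(-4)] = 7
L_1(5) = (8)·(4)/[(1)·(-3)] = -32/3
L_2(5) = (8)·(7)/[(4)·(3)] = 14/3
Sum: 29·(7) + 10·(-32/3) + 1·(14/3) = 101

101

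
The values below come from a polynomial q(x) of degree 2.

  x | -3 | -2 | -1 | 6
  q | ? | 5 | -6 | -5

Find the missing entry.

263/14

The 3 known values determine q uniquely (degree ≤ 2).
Evaluate each Lagrange basis at x = -3:
L_0(-3) = (-2)·(-9)/[(-1)·(-8)] = 9/4
L_1(-3) = (-1)·(-9)/[(1)·(-7)] = -9/7
L_2(-3) = (-1)·(-2)/[(8)·(7)] = 1/28
Sum: 5·(9/4) + (-6)·(-9/7) + (-5)·(1/28) = 263/14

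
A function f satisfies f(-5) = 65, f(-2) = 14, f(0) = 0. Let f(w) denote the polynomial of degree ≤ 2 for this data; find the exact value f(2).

L_0(2) = (4)·(2)/[(-3)·(-5)] = 8/15
L_1(2) = (7)·(2)/[(3)·(-2)] = -7/3
L_2(2) = (7)·(4)/[(5)·(2)] = 14/5
Sum: 65·(8/15) + 14·(-7/3) + 0 = 2

2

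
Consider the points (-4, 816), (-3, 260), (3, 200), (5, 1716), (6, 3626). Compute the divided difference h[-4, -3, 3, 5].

h[-4,-3] = (260 - 816) / (-3 - (-4)) = -556
h[-3,3] = (200 - 260) / (3 - (-3)) = -10
h[3,5] = (1716 - 200) / (5 - 3) = 758
h[-4,-3,3] = (-10 - (-556)) / (3 - (-4)) = 78
h[-3,3,5] = (758 - (-10)) / (5 - (-3)) = 96
h[-4,-3,3,5] = (96 - 78) / (5 - (-4)) = 2

2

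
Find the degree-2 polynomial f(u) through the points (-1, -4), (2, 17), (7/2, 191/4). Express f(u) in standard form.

Build the Lagrange basis polynomials:
L_0(u) = (u - 2)(u - 7/2) / [27/2] = (2/27)u^2 - (11/27)u + 14/27
L_1(u) = (u + 1)(u - 7/2) / [-9/2] = -(2/9)u^2 + (5/9)u + 7/9
L_2(u) = (u + 1)(u - 2) / [27/4] = (4/27)u^2 - (4/27)u - 8/27
f(u) = (-4)·L_0 + 17·L_1 + (191/4)·L_2
  (-4)·L_0(u) = -(8/27)u^2 + (44/27)u - 56/27
  17·L_1(u) = -(34/9)u^2 + (85/9)u + 119/9
  (191/4)·L_2(u) = (191/27)u^2 - (191/27)u - 382/27
Adding term by term: 3u^2 + 4u - 3

f(u) = 3u^2 + 4u - 3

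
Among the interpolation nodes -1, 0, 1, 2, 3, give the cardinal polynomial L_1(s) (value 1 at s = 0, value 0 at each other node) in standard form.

L_1(s) = -(1/6)s^4 + (5/6)s^3 - (5/6)s^2 - (5/6)s + 1

L_1(s) = (s + 1)(s - 1)(s - 2)(s - 3) / [(1)·(-1)·(-2)·(-3)]
       = (s^4 - 5s^3 + 5s^2 + 5s - 6) / (-6)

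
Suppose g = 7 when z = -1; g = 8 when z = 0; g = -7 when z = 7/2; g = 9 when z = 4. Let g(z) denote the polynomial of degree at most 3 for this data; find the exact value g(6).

L_0(6) = (6)·(5/2)·(2)/[(-1)·(-9/2)·(-5)] = -4/3
L_1(6) = (7)·(5/2)·(2)/[(1)·(-7/2)·(-4)] = 5/2
L_2(6) = (7)·(6)·(2)/[(9/2)·(7/2)·(-1/2)] = -32/3
L_3(6) = (7)·(6)·(5/2)/[(5)·(4)·(1/2)] = 21/2
Sum: 7·(-4/3) + 8·(5/2) + (-7)·(-32/3) + 9·(21/2) = 1079/6

1079/6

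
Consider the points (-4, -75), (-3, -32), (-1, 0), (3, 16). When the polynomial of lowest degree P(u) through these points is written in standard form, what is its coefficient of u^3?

The leading coefficient equals the top divided difference P[-4,-3,-1,3].
P[-4,-3] = (-32 - (-75)) / (-3 - (-4)) = 43
P[-3,-1] = (0 - (-32)) / (-1 - (-3)) = 16
P[-1,3] = (16 - 0) / (3 - (-1)) = 4
P[-4,-3,-1] = (16 - 43) / (-1 - (-4)) = -9
P[-3,-1,3] = (4 - 16) / (3 - (-3)) = -2
P[-4,-3,-1,3] = (-2 - (-9)) / (3 - (-4)) = 1

1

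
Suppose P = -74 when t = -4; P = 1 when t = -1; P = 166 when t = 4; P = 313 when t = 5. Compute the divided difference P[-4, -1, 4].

1

P[-4,-1] = (1 - (-74)) / (-1 - (-4)) = 25
P[-1,4] = (166 - 1) / (4 - (-1)) = 33
P[-4,-1,4] = (33 - 25) / (4 - (-4)) = 1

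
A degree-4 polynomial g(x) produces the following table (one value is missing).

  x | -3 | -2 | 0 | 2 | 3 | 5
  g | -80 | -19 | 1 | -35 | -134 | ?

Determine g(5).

-824

The 5 known values determine g uniquely (degree ≤ 4).
Evaluate each Lagrange basis at x = 5:
L_0(5) = (7)·(5)·(3)·(2)/[(-1)·(-3)·(-5)·(-6)] = 7/3
L_1(5) = (8)·(5)·(3)·(2)/[(1)·(-2)·(-4)·(-5)] = -6
L_2(5) = (8)·(7)·(3)·(2)/[(3)·(2)·(-2)·(-3)] = 28/3
L_3(5) = (8)·(7)·(5)·(2)/[(5)·(4)·(2)·(-1)] = -14
L_4(5) = (8)·(7)·(5)·(3)/[(6)·(5)·(3)·(1)] = 28/3
Sum: (-80)·(7/3) + (-19)·(-6) + 1·(28/3) + (-35)·(-14) + (-134)·(28/3) = -824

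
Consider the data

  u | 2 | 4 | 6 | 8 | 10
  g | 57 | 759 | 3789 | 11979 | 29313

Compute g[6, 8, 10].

g[6,8] = (11979 - 3789) / (8 - 6) = 4095
g[8,10] = (29313 - 11979) / (10 - 8) = 8667
g[6,8,10] = (8667 - 4095) / (10 - 6) = 1143

1143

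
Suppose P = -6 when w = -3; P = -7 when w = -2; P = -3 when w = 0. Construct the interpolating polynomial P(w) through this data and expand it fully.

P(w) = w^2 + 4w - 3

Build the Lagrange basis polynomials:
L_0(w) = (w + 2)w / [3] = (1/3)w^2 + (2/3)w
L_1(w) = (w + 3)w / [-2] = -(1/2)w^2 - (3/2)w
L_2(w) = (w + 3)(w + 2) / [6] = (1/6)w^2 + (5/6)w + 1
P(w) = (-6)·L_0 + (-7)·L_1 + (-3)·L_2
  (-6)·L_0(w) = -2w^2 - 4w
  (-7)·L_1(w) = (7/2)w^2 + (21/2)w
  (-3)·L_2(w) = -(1/2)w^2 - (5/2)w - 3
Adding term by term: w^2 + 4w - 3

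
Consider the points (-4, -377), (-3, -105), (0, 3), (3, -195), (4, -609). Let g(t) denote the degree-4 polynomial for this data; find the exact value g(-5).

-987

Using Newton's divided-difference form:
g[-4,-3] = (-105 - (-377)) / (-3 - (-4)) = 272
g[-3,0] = (3 - (-105)) / (0 - (-3)) = 36
g[0,3] = (-195 - 3) / (3 - 0) = -66
g[3,4] = (-609 - (-195)) / (4 - 3) = -414
g[-4,-3,0] = (36 - 272) / (0 - (-4)) = -59
g[-3,0,3] = (-66 - 36) / (3 - (-3)) = -17
g[0,3,4] = (-414 - (-66)) / (4 - 0) = -87
g[-4,-3,0,3] = (-17 - (-59)) / (3 - (-4)) = 6
g[-3,0,3,4] = (-87 - (-17)) / (4 - (-3)) = -10
g[-4,-3,0,3,4] = (-10 - 6) / (4 - (-4)) = -2
g(-5) = -377 + 272·(-1) + (-59)·(-1)·(-2) + 6·(-1)·(-2)·(-5) + (-2)·(-1)·(-2)·(-5)·(-8) = -987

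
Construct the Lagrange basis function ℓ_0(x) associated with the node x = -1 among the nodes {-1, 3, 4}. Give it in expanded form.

ℓ_0(x) = (1/20)x^2 - (7/20)x + 3/5

ℓ_0(x) = (x - 3)(x - 4) / [(-4)·(-5)]
       = (x^2 - 7x + 12) / (20)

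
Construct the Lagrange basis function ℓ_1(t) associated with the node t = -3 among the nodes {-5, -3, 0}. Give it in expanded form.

ℓ_1(t) = -(1/6)t^2 - (5/6)t

ℓ_1(t) = (t + 5)t / [(2)·(-3)]
       = (t^2 + 5t) / (-6)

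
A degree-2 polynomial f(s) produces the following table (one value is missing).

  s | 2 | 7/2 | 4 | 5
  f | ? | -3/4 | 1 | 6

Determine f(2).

The 3 known values determine f uniquely (degree ≤ 2).
L_0(2) = (-2)·(-3)/[(-1/2)·(-3/2)] = 8
L_1(2) = (-3/2)·(-3)/[(1/2)·(-1)] = -9
L_2(2) = (-3/2)·(-2)/[(3/2)·(1)] = 2
Sum: (-3/4)·(8) + 1·(-9) + 6·(2) = -3

-3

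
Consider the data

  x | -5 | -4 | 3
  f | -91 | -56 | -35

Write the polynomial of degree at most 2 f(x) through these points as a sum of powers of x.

f(x) = -4x^2 - x + 4

Newton's divided differences:
f[-5,-4] = (-56 - (-91)) / (-4 - (-5)) = 35
f[-4,3] = (-35 - (-56)) / (3 - (-4)) = 3
f[-5,-4,3] = (3 - 35) / (3 - (-5)) = -4
f(x) = -91 + 35·(x + 5) + (-4)·(x + 5)(x + 4)
Expanding: f(x) = -4x^2 - x + 4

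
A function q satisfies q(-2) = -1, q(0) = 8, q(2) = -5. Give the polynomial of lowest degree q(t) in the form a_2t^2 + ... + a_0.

Build the Lagrange basis polynomials:
L_0(t) = t(t - 2) / [8] = (1/8)t^2 - (1/4)t
L_1(t) = (t + 2)(t - 2) / [-4] = -(1/4)t^2 + 1
L_2(t) = (t + 2)t / [8] = (1/8)t^2 + (1/4)t
q(t) = (-1)·L_0 + 8·L_1 + (-5)·L_2
  (-1)·L_0(t) = -(1/8)t^2 + (1/4)t
  8·L_1(t) = -2t^2 + 8
  (-5)·L_2(t) = -(5/8)t^2 - (5/4)t
Adding term by term: -(11/4)t^2 - t + 8

q(t) = -(11/4)t^2 - t + 8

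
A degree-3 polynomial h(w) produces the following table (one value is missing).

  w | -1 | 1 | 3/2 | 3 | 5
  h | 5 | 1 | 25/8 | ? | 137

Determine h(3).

The 4 known values determine h uniquely (degree ≤ 3).
Evaluate each Lagrange basis at w = 3:
L_0(3) = (2)·(3/2)·(-2)/[(-2)·(-5/2)·(-6)] = 1/5
L_1(3) = (4)·(3/2)·(-2)/[(2)·(-1/2)·(-4)] = -3
L_2(3) = (4)·(2)·(-2)/[(5/2)·(1/2)·(-7/2)] = 128/35
L_3(3) = (4)·(2)·(3/2)/[(6)·(4)·(7/2)] = 1/7
Sum: 5·(1/5) + 1·(-3) + 25/8·(128/35) + 137·(1/7) = 29

29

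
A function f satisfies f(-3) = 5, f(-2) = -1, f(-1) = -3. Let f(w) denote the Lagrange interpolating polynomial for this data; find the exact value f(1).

L_0(1) = (3)·(2)/[(-1)·(-2)] = 3
L_1(1) = (4)·(2)/[(1)·(-1)] = -8
L_2(1) = (4)·(3)/[(2)·(1)] = 6
Sum: 5·(3) + (-1)·(-8) + (-3)·(6) = 5

5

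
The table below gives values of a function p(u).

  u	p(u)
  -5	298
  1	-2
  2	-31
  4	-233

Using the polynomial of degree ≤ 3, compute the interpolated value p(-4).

Using Newton's divided-difference form:
p[-5,1] = (-2 - 298) / (1 - (-5)) = -50
p[1,2] = (-31 - (-2)) / (2 - 1) = -29
p[2,4] = (-233 - (-31)) / (4 - 2) = -101
p[-5,1,2] = (-29 - (-50)) / (2 - (-5)) = 3
p[1,2,4] = (-101 - (-29)) / (4 - 1) = -24
p[-5,1,2,4] = (-24 - 3) / (4 - (-5)) = -3
p(-4) = 298 + (-50)·(1) + 3·(1)·(-5) + (-3)·(1)·(-5)·(-6) = 143

143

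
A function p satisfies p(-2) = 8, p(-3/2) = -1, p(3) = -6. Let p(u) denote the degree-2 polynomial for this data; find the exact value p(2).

L_0(2) = (7/2)·(-1)/[(-1/2)·(-5)] = -7/5
L_1(2) = (4)·(-1)/[(1/2)·(-9/2)] = 16/9
L_2(2) = (4)·(7/2)/[(5)·(9/2)] = 28/45
Sum: 8·(-7/5) + (-1)·(16/9) + (-6)·(28/45) = -752/45

-752/45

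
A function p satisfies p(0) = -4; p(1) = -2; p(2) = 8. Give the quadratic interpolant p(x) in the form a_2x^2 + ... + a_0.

L_0(x) = (x - 1)(x - 2) / [2] = (1/2)x^2 - (3/2)x + 1
L_1(x) = x(x - 2) / [-1] = -x^2 + 2x
L_2(x) = x(x - 1) / [2] = (1/2)x^2 - (1/2)x
p(x) = (-4)·L_0 + (-2)·L_1 + 8·L_2
  (-4)·L_0(x) = -2x^2 + 6x - 4
  (-2)·L_1(x) = 2x^2 - 4x
  8·L_2(x) = 4x^2 - 4x
Adding term by term: 4x^2 - 2x - 4

p(x) = 4x^2 - 2x - 4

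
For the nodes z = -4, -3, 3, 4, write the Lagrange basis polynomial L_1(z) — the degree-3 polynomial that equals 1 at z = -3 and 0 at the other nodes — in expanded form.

L_1(z) = (z + 4)(z - 3)(z - 4) / [(1)·(-6)·(-7)]
       = (z^3 - 3z^2 - 16z + 48) / (42)

L_1(z) = (1/42)z^3 - (1/14)z^2 - (8/21)z + 8/7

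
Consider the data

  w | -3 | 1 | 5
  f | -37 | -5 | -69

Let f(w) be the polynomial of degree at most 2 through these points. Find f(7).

Using Newton's divided-difference form:
f[-3,1] = (-5 - (-37)) / (1 - (-3)) = 8
f[1,5] = (-69 - (-5)) / (5 - 1) = -16
f[-3,1,5] = (-16 - 8) / (5 - (-3)) = -3
f(7) = -37 + 8·(10) + (-3)·(10)·(6) = -137

-137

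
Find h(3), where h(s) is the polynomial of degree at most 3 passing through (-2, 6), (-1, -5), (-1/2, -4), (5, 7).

113/3

Evaluate each Lagrange basis at s = 3:
L_0(3) = (4)·(7/2)·(-2)/[(-1)·(-3/2)·(-7)] = 8/3
L_1(3) = (5)·(7/2)·(-2)/[(1)·(-1/2)·(-6)] = -35/3
L_2(3) = (5)·(4)·(-2)/[(3/2)·(1/2)·(-11/2)] = 320/33
L_3(3) = (5)·(4)·(7/2)/[(7)·(6)·(11/2)] = 10/33
Sum: 6·(8/3) + (-5)·(-35/3) + (-4)·(320/33) + 7·(10/33) = 113/3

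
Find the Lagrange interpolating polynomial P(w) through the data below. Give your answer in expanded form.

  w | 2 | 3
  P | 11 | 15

L_0(w) = (w - 3) / [-1] = -w + 3
L_1(w) = (w - 2) / [1] = w - 2
P(w) = 11·L_0 + 15·L_1
  11·L_0(w) = -11w + 33
  15·L_1(w) = 15w - 30
Adding term by term: 4w + 3

P(w) = 4w + 3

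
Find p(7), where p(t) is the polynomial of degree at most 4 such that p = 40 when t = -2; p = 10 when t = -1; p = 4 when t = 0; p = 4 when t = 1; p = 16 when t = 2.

L_0(7) = (8)·(7)·(6)·(5)/[(-1)·(-2)·(-3)·(-4)] = 70
L_1(7) = (9)·(7)·(6)·(5)/[(1)·(-1)·(-2)·(-3)] = -315
L_2(7) = (9)·(8)·(6)·(5)/[(2)·(1)·(-1)·(-2)] = 540
L_3(7) = (9)·(8)·(7)·(5)/[(3)·(2)·(1)·(-1)] = -420
L_4(7) = (9)·(8)·(7)·(6)/[(4)·(3)·(2)·(1)] = 126
Sum: 40·(70) + 10·(-315) + 4·(540) + 4·(-420) + 16·(126) = 2146

2146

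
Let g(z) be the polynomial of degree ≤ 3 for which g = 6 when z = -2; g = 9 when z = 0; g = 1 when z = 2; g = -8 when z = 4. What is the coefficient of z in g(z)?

-25/12

Build the Lagrange basis polynomials:
L_0(z) = z(z - 2)(z - 4) / [-48] = -(1/48)z^3 + (1/8)z^2 - (1/6)z
L_1(z) = (z + 2)(z - 2)(z - 4) / [16] = (1/16)z^3 - (1/4)z^2 - (1/4)z + 1
L_2(z) = (z + 2)z(z - 4) / [-16] = -(1/16)z^3 + (1/8)z^2 + (1/2)z
L_3(z) = (z + 2)z(z - 2) / [48] = (1/48)z^3 - (1/12)z
g(z) = 6·L_0 + 9·L_1 + 1·L_2 + (-8)·L_3
Only the coefficient of z is needed; take it from each L_i and combine:
6·(-1/6) + 9·(-1/4) + 1·(1/2) + (-8)·(-1/12) = -25/12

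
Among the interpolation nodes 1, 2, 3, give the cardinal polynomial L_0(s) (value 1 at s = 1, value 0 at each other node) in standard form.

L_0(s) = (1/2)s^2 - (5/2)s + 3

L_0(s) = (s - 2)(s - 3) / [(-1)·(-2)]
       = (s^2 - 5s + 6) / (2)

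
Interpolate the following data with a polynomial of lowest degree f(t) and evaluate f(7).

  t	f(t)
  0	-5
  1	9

L_0(7) = (6)/[(-1)] = -6
L_1(7) = (7)/[(1)] = 7
Sum: (-5)·(-6) + 9·(7) = 93

93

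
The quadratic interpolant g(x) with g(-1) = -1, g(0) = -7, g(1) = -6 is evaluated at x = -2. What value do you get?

Evaluate each Lagrange basis at x = -2:
L_0(-2) = (-2)·(-3)/[(-1)·(-2)] = 3
L_1(-2) = (-1)·(-3)/[(1)·(-1)] = -3
L_2(-2) = (-1)·(-2)/[(2)·(1)] = 1
Sum: (-1)·(3) + (-7)·(-3) + (-6)·(1) = 12

12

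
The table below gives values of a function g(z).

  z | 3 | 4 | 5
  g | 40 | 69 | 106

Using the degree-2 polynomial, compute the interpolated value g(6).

151

L_0(6) = (2)·(1)/[(-1)·(-2)] = 1
L_1(6) = (3)·(1)/[(1)·(-1)] = -3
L_2(6) = (3)·(2)/[(2)·(1)] = 3
Sum: 40·(1) + 69·(-3) + 106·(3) = 151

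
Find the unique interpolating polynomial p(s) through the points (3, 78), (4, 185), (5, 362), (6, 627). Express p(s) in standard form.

Build the Lagrange basis polynomials:
L_0(s) = (s - 4)(s - 5)(s - 6) / [-6] = -(1/6)s^3 + (5/2)s^2 - (37/3)s + 20
L_1(s) = (s - 3)(s - 5)(s - 6) / [2] = (1/2)s^3 - 7s^2 + (63/2)s - 45
L_2(s) = (s - 3)(s - 4)(s - 6) / [-2] = -(1/2)s^3 + (13/2)s^2 - 27s + 36
L_3(s) = (s - 3)(s - 4)(s - 5) / [6] = (1/6)s^3 - 2s^2 + (47/6)s - 10
p(s) = 78·L_0 + 185·L_1 + 362·L_2 + 627·L_3
  78·L_0(s) = -13s^3 + 195s^2 - 962s + 1560
  185·L_1(s) = (185/2)s^3 - 1295s^2 + (11655/2)s - 8325
  362·L_2(s) = -181s^3 + 2353s^2 - 9774s + 13032
  627·L_3(s) = (209/2)s^3 - 1254s^2 + (9823/2)s - 6270
Adding term by term: 3s^3 - s^2 + 3s - 3

p(s) = 3s^3 - s^2 + 3s - 3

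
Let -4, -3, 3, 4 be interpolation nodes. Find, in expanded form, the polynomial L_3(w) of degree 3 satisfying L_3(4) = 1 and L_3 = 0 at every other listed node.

L_3(w) = (w + 4)(w + 3)(w - 3) / [(8)·(7)·(1)]
       = (w^3 + 4w^2 - 9w - 36) / (56)

L_3(w) = (1/56)w^3 + (1/14)w^2 - (9/56)w - 9/14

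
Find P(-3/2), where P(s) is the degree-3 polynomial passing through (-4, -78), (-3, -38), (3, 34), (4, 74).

-79/8

Evaluate each Lagrange basis at s = -3/2:
L_0(-3/2) = (3/2)·(-9/2)·(-11/2)/[(-1)·(-7)·(-8)] = -297/448
L_1(-3/2) = (5/2)·(-9/2)·(-11/2)/[(1)·(-6)·(-7)] = 165/112
L_2(-3/2) = (5/2)·(3/2)·(-11/2)/[(7)·(6)·(-1)] = 55/112
L_3(-3/2) = (5/2)·(3/2)·(-9/2)/[(8)·(7)·(1)] = -135/448
Sum: (-78)·(-297/448) + (-38)·(165/112) + 34·(55/112) + 74·(-135/448) = -79/8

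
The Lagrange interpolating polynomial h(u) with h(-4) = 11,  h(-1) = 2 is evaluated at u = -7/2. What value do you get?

Evaluate each Lagrange basis at u = -7/2:
L_0(-7/2) = (-5/2)/[(-3)] = 5/6
L_1(-7/2) = (1/2)/[(3)] = 1/6
Sum: 11·(5/6) + 2·(1/6) = 19/2

19/2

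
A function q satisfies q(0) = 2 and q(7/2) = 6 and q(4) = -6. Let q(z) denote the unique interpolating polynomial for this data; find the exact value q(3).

Using Newton's divided-difference form:
q[0,7/2] = (6 - 2) / (7/2 - 0) = 8/7
q[7/2,4] = (-6 - 6) / (4 - 7/2) = -24
q[0,7/2,4] = (-24 - 8/7) / (4 - 0) = -44/7
q(3) = 2 + (8/7)·(3) + (-44/7)·(3)·(-1/2) = 104/7

104/7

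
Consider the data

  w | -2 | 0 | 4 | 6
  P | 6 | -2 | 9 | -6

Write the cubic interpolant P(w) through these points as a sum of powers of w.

L_0(w) = w(w - 4)(w - 6) / [-96] = -(1/96)w^3 + (5/48)w^2 - (1/4)w
L_1(w) = (w + 2)(w - 4)(w - 6) / [48] = (1/48)w^3 - (1/6)w^2 + (1/12)w + 1
L_2(w) = (w + 2)w(w - 6) / [-48] = -(1/48)w^3 + (1/12)w^2 + (1/4)w
L_3(w) = (w + 2)w(w - 4) / [96] = (1/96)w^3 - (1/48)w^2 - (1/12)w
P(w) = 6·L_0 + (-2)·L_1 + 9·L_2 + (-6)·L_3
  6·L_0(w) = -(1/16)w^3 + (5/8)w^2 - (3/2)w
  (-2)·L_1(w) = -(1/24)w^3 + (1/3)w^2 - (1/6)w - 2
  9·L_2(w) = -(3/16)w^3 + (3/4)w^2 + (9/4)w
  (-6)·L_3(w) = -(1/16)w^3 + (1/8)w^2 + (1/2)w
Adding term by term: -(17/48)w^3 + (11/6)w^2 + (13/12)w - 2

P(w) = -(17/48)w^3 + (11/6)w^2 + (13/12)w - 2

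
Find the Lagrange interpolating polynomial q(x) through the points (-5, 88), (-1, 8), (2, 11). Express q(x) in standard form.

q(x) = 3x^2 - 2x + 3

Build the Lagrange basis polynomials:
L_0(x) = (x + 1)(x - 2) / [28] = (1/28)x^2 - (1/28)x - 1/14
L_1(x) = (x + 5)(x - 2) / [-12] = -(1/12)x^2 - (1/4)x + 5/6
L_2(x) = (x + 5)(x + 1) / [21] = (1/21)x^2 + (2/7)x + 5/21
q(x) = 88·L_0 + 8·L_1 + 11·L_2
  88·L_0(x) = (22/7)x^2 - (22/7)x - 44/7
  8·L_1(x) = -(2/3)x^2 - 2x + 20/3
  11·L_2(x) = (11/21)x^2 + (22/7)x + 55/21
Adding term by term: 3x^2 - 2x + 3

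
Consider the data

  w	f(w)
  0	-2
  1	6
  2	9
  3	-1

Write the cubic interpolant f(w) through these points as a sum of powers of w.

f(w) = -(4/3)w^3 + (3/2)w^2 + (47/6)w - 2

Newton's divided differences:
f[0,1] = (6 - (-2)) / (1 - 0) = 8
f[1,2] = (9 - 6) / (2 - 1) = 3
f[2,3] = (-1 - 9) / (3 - 2) = -10
f[0,1,2] = (3 - 8) / (2 - 0) = -5/2
f[1,2,3] = (-10 - 3) / (3 - 1) = -13/2
f[0,1,2,3] = (-13/2 - (-5/2)) / (3 - 0) = -4/3
f(w) = -2 + 8·w + (-5/2)·w(w - 1) + (-4/3)·w(w - 1)(w - 2)
Expanding: f(w) = -(4/3)w^3 + (3/2)w^2 + (47/6)w - 2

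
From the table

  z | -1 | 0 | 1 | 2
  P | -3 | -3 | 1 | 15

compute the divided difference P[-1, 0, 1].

P[-1,0] = (-3 - (-3)) / (0 - (-1)) = 0
P[0,1] = (1 - (-3)) / (1 - 0) = 4
P[-1,0,1] = (4 - 0) / (1 - (-1)) = 2

2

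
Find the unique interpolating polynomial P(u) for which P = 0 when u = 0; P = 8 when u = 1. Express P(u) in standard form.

P(u) = 8u

Build the Lagrange basis polynomials:
L_0(u) = (u - 1) / [-1] = -u + 1
L_1(u) = u / [1] = u
P(u) = 0·L_0 + 8·L_1
  0·L_0(u) = 0
  8·L_1(u) = 8u
Adding term by term: 8u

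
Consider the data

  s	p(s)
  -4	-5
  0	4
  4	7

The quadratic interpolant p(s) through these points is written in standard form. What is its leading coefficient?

-3/16

Build the Lagrange basis polynomials:
L_0(s) = s(s - 4) / [32] = (1/32)s^2 - (1/8)s
L_1(s) = (s + 4)(s - 4) / [-16] = -(1/16)s^2 + 1
L_2(s) = (s + 4)s / [32] = (1/32)s^2 + (1/8)s
p(s) = (-5)·L_0 + 4·L_1 + 7·L_2
Only the coefficient of s^2 is needed; take it from each L_i and combine:
(-5)·(1/32) + 4·(-1/16) + 7·(1/32) = -3/16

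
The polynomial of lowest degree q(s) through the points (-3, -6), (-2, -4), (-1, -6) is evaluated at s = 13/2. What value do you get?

-297/2

Evaluate each Lagrange basis at s = 13/2:
L_0(13/2) = (17/2)·(15/2)/[(-1)·(-2)] = 255/8
L_1(13/2) = (19/2)·(15/2)/[(1)·(-1)] = -285/4
L_2(13/2) = (19/2)·(17/2)/[(2)·(1)] = 323/8
Sum: (-6)·(255/8) + (-4)·(-285/4) + (-6)·(323/8) = -297/2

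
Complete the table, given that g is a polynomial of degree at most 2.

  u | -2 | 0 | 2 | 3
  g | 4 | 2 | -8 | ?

The 3 known values determine g uniquely (degree ≤ 2).
Evaluate each Lagrange basis at u = 3:
L_0(3) = (3)·(1)/[(-2)·(-4)] = 3/8
L_1(3) = (5)·(1)/[(2)·(-2)] = -5/4
L_2(3) = (5)·(3)/[(4)·(2)] = 15/8
Sum: 4·(3/8) + 2·(-5/4) + (-8)·(15/8) = -16

-16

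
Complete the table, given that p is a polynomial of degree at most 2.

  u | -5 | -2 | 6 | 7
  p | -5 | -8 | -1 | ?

The 3 known values determine p uniquely (degree ≤ 2).
L_0(7) = (9)·(1)/[(-3)·(-11)] = 3/11
L_1(7) = (12)·(1)/[(3)·(-8)] = -1/2
L_2(7) = (12)·(9)/[(11)·(8)] = 27/22
Sum: (-5)·(3/11) + (-8)·(-1/2) + (-1)·(27/22) = 31/22

31/22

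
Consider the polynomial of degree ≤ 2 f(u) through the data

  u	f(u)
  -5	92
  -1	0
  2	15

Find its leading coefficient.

L_0(u) = (u + 1)(u - 2) / [28] = (1/28)u^2 - (1/28)u - 1/14
L_1(u) = (u + 5)(u - 2) / [-12] = -(1/12)u^2 - (1/4)u + 5/6
L_2(u) = (u + 5)(u + 1) / [21] = (1/21)u^2 + (2/7)u + 5/21
f(u) = 92·L_0 + 0·L_1 + 15·L_2
Only the coefficient of u^2 is needed; take it from each L_i and combine:
92·(1/28) + 0·(-1/12) + 15·(1/21) = 4

4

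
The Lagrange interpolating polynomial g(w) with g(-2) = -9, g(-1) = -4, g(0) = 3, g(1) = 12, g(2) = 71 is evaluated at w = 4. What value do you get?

771

Evaluate each Lagrange basis at w = 4:
L_0(4) = (5)·(4)·(3)·(2)/[(-1)·(-2)·(-3)·(-4)] = 5
L_1(4) = (6)·(4)·(3)·(2)/[(1)·(-1)·(-2)·(-3)] = -24
L_2(4) = (6)·(5)·(3)·(2)/[(2)·(1)·(-1)·(-2)] = 45
L_3(4) = (6)·(5)·(4)·(2)/[(3)·(2)·(1)·(-1)] = -40
L_4(4) = (6)·(5)·(4)·(3)/[(4)·(3)·(2)·(1)] = 15
Sum: (-9)·(5) + (-4)·(-24) + 3·(45) + 12·(-40) + 71·(15) = 771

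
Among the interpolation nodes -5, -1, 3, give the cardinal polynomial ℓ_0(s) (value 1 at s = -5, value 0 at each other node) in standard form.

ℓ_0(s) = (s + 1)(s - 3) / [(-4)·(-8)]
       = (s^2 - 2s - 3) / (32)

ℓ_0(s) = (1/32)s^2 - (1/16)s - 3/32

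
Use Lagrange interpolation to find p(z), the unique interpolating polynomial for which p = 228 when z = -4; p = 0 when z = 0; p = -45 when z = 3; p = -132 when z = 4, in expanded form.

p(z) = -3z^3 + 3z^2 + 3z

L_0(z) = z(z - 3)(z - 4) / [-224] = -(1/224)z^3 + (1/32)z^2 - (3/56)z
L_1(z) = (z + 4)(z - 3)(z - 4) / [48] = (1/48)z^3 - (1/16)z^2 - (1/3)z + 1
L_2(z) = (z + 4)z(z - 4) / [-21] = -(1/21)z^3 + (16/21)z
L_3(z) = (z + 4)z(z - 3) / [32] = (1/32)z^3 + (1/32)z^2 - (3/8)z
p(z) = 228·L_0 + 0·L_1 + (-45)·L_2 + (-132)·L_3
  228·L_0(z) = -(57/56)z^3 + (57/8)z^2 - (171/14)z
  0·L_1(z) = 0
  (-45)·L_2(z) = (15/7)z^3 - (240/7)z
  (-132)·L_3(z) = -(33/8)z^3 - (33/8)z^2 + (99/2)z
Adding term by term: -3z^3 + 3z^2 + 3z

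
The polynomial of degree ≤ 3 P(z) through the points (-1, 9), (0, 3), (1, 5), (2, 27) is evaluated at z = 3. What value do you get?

81

L_0(3) = (3)·(2)·(1)/[(-1)·(-2)·(-3)] = -1
L_1(3) = (4)·(2)·(1)/[(1)·(-1)·(-2)] = 4
L_2(3) = (4)·(3)·(1)/[(2)·(1)·(-1)] = -6
L_3(3) = (4)·(3)·(2)/[(3)·(2)·(1)] = 4
Sum: 9·(-1) + 3·(4) + 5·(-6) + 27·(4) = 81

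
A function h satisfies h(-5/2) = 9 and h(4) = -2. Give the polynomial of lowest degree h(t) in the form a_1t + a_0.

L_0(t) = (t - 4) / [-13/2] = -(2/13)t + 8/13
L_1(t) = (t + 5/2) / [13/2] = (2/13)t + 5/13
h(t) = 9·L_0 + (-2)·L_1
  9·L_0(t) = -(18/13)t + 72/13
  (-2)·L_1(t) = -(4/13)t - 10/13
Adding term by term: -(22/13)t + 62/13

h(t) = -(22/13)t + 62/13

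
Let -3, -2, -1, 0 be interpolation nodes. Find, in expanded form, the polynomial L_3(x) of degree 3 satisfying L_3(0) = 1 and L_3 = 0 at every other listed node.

L_3(x) = (x + 3)(x + 2)(x + 1) / [(3)·(2)·(1)]
       = (x^3 + 6x^2 + 11x + 6) / (6)

L_3(x) = (1/6)x^3 + x^2 + (11/6)x + 1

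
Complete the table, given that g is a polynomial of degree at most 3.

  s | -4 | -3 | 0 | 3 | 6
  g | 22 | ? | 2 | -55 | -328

5

The 4 known values determine g uniquely (degree ≤ 3).
Evaluate each Lagrange basis at s = -3:
L_0(-3) = (-3)·(-6)·(-9)/[(-4)·(-7)·(-10)] = 81/140
L_1(-3) = (1)·(-6)·(-9)/[(4)·(-3)·(-6)] = 3/4
L_2(-3) = (1)·(-3)·(-9)/[(7)·(3)·(-3)] = -3/7
L_3(-3) = (1)·(-3)·(-6)/[(10)·(6)·(3)] = 1/10
Sum: 22·(81/140) + 2·(3/4) + (-55)·(-3/7) + (-328)·(1/10) = 5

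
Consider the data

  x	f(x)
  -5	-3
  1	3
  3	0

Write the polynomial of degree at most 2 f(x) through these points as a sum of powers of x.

Newton's divided differences:
f[-5,1] = (3 - (-3)) / (1 - (-5)) = 1
f[1,3] = (0 - 3) / (3 - 1) = -3/2
f[-5,1,3] = (-3/2 - 1) / (3 - (-5)) = -5/16
f(x) = -3 + 1·(x + 5) + (-5/16)·(x + 5)(x - 1)
Expanding: f(x) = -(5/16)x^2 - (1/4)x + 57/16

f(x) = -(5/16)x^2 - (1/4)x + 57/16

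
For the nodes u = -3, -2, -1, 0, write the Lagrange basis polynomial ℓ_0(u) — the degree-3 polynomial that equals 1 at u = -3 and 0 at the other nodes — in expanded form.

ℓ_0(u) = -(1/6)u^3 - (1/2)u^2 - (1/3)u

ℓ_0(u) = (u + 2)(u + 1)u / [(-1)·(-2)·(-3)]
       = (u^3 + 3u^2 + 2u) / (-6)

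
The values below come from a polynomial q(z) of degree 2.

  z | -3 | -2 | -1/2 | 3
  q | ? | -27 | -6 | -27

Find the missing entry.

-51

The 3 known values determine q uniquely (degree ≤ 2).
Evaluate each Lagrange basis at z = -3:
L_0(-3) = (-5/2)·(-6)/[(-3/2)·(-5)] = 2
L_1(-3) = (-1)·(-6)/[(3/2)·(-7/2)] = -8/7
L_2(-3) = (-1)·(-5/2)/[(5)·(7/2)] = 1/7
Sum: (-27)·(2) + (-6)·(-8/7) + (-27)·(1/7) = -51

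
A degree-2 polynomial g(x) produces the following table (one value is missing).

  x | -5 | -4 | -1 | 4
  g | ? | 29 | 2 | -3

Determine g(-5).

42

The 3 known values determine g uniquely (degree ≤ 2).
Evaluate each Lagrange basis at x = -5:
L_0(-5) = (-4)·(-9)/[(-3)·(-8)] = 3/2
L_1(-5) = (-1)·(-9)/[(3)·(-5)] = -3/5
L_2(-5) = (-1)·(-4)/[(8)·(5)] = 1/10
Sum: 29·(3/2) + 2·(-3/5) + (-3)·(1/10) = 42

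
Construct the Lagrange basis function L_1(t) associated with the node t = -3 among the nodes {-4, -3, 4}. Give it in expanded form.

L_1(t) = -(1/7)t^2 + 16/7

L_1(t) = (t + 4)(t - 4) / [(1)·(-7)]
       = (t^2 - 16) / (-7)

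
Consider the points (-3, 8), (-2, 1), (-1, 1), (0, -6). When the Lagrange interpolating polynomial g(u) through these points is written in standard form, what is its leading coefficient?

-7/3

The leading coefficient equals the top divided difference g[-3,-2,-1,0].
g[-3,-2] = (1 - 8) / (-2 - (-3)) = -7
g[-2,-1] = (1 - 1) / (-1 - (-2)) = 0
g[-1,0] = (-6 - 1) / (0 - (-1)) = -7
g[-3,-2,-1] = (0 - (-7)) / (-1 - (-3)) = 7/2
g[-2,-1,0] = (-7 - 0) / (0 - (-2)) = -7/2
g[-3,-2,-1,0] = (-7/2 - 7/2) / (0 - (-3)) = -7/3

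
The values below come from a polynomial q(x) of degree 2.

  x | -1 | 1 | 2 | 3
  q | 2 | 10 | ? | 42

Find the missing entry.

The 3 known values determine q uniquely (degree ≤ 2).
Evaluate each Lagrange basis at x = 2:
L_0(2) = (1)·(-1)/[(-2)·(-4)] = -1/8
L_1(2) = (3)·(-1)/[(2)·(-2)] = 3/4
L_2(2) = (3)·(1)/[(4)·(2)] = 3/8
Sum: 2·(-1/8) + 10·(3/4) + 42·(3/8) = 23

23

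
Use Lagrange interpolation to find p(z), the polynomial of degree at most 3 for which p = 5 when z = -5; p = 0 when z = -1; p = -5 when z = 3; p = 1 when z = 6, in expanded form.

L_0(z) = (z + 1)(z - 3)(z - 6) / [-352] = -(1/352)z^3 + (1/44)z^2 - (9/352)z - 9/176
L_1(z) = (z + 5)(z - 3)(z - 6) / [112] = (1/112)z^3 - (1/28)z^2 - (27/112)z + 45/56
L_2(z) = (z + 5)(z + 1)(z - 6) / [-96] = -(1/96)z^3 + (31/96)z + 5/16
L_3(z) = (z + 5)(z + 1)(z - 3) / [231] = (1/231)z^3 + (1/77)z^2 - (13/231)z - 5/77
p(z) = 5·L_0 + 0·L_1 + (-5)·L_2 + 1·L_3
  5·L_0(z) = -(5/352)z^3 + (5/44)z^2 - (45/352)z - 45/176
  0·L_1(z) = 0
  (-5)·L_2(z) = (5/96)z^3 - (155/96)z - 25/16
  1·L_3(z) = (1/231)z^3 + (1/77)z^2 - (13/231)z - 5/77
Adding term by term: (13/308)z^3 + (39/308)z^2 - (277/154)z - 145/77

p(z) = (13/308)z^3 + (39/308)z^2 - (277/154)z - 145/77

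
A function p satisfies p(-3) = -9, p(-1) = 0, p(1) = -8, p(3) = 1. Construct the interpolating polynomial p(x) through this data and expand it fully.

p(x) = (17/24)x^3 - (113/24)x - 4

Newton's divided differences:
p[-3,-1] = (0 - (-9)) / (-1 - (-3)) = 9/2
p[-1,1] = (-8 - 0) / (1 - (-1)) = -4
p[1,3] = (1 - (-8)) / (3 - 1) = 9/2
p[-3,-1,1] = (-4 - 9/2) / (1 - (-3)) = -17/8
p[-1,1,3] = (9/2 - (-4)) / (3 - (-1)) = 17/8
p[-3,-1,1,3] = (17/8 - (-17/8)) / (3 - (-3)) = 17/24
p(x) = -9 + (9/2)·(x + 3) + (-17/8)·(x + 3)(x + 1) + (17/24)·(x + 3)(x + 1)(x - 1)
Expanding: p(x) = (17/24)x^3 - (113/24)x - 4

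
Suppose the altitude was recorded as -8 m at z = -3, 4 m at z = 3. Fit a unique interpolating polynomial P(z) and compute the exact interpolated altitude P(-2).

L_0(-2) = (-5)/[(-6)] = 5/6
L_1(-2) = (1)/[(6)] = 1/6
Sum: (-8)·(5/6) + 4·(1/6) = -6

-6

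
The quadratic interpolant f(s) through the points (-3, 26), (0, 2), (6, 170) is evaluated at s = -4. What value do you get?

50

Using Newton's divided-difference form:
f[-3,0] = (2 - 26) / (0 - (-3)) = -8
f[0,6] = (170 - 2) / (6 - 0) = 28
f[-3,0,6] = (28 - (-8)) / (6 - (-3)) = 4
f(-4) = 26 + (-8)·(-1) + 4·(-1)·(-4) = 50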